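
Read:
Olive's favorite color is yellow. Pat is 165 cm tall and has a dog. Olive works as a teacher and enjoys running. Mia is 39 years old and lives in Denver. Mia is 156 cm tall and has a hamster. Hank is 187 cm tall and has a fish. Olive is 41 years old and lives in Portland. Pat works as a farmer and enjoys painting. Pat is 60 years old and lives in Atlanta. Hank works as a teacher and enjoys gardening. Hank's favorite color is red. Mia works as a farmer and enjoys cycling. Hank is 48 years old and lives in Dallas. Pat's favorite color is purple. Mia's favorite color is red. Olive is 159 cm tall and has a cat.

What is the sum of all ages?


48+60+39+41 = 188

188


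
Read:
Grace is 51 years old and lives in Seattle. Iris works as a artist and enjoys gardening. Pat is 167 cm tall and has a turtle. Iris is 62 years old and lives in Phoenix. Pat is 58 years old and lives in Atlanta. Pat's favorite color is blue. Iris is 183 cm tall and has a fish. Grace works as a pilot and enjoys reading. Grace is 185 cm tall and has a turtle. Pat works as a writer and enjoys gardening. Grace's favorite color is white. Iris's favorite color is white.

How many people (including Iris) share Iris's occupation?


Iris is a artist. Count = 1

1


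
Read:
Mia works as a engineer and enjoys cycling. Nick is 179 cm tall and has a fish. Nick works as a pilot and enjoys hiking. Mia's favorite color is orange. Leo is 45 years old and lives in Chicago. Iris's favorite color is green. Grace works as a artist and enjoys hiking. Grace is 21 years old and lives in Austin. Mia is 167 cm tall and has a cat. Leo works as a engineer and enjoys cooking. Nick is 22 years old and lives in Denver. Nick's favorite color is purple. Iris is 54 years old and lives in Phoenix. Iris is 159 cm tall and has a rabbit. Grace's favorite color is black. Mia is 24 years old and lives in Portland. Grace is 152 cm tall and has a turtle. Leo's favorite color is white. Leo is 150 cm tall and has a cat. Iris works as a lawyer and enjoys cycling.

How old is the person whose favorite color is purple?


Person with favorite color=purple is Nick, age 22

22


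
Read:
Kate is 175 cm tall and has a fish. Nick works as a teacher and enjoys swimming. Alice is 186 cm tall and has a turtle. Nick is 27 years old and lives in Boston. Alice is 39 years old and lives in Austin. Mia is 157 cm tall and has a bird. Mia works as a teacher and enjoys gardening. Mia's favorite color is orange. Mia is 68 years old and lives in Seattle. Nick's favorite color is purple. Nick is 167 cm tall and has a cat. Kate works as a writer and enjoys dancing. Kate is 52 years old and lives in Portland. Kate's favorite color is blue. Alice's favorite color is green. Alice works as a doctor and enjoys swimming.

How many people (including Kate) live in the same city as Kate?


Kate lives in Portland. Count = 1

1


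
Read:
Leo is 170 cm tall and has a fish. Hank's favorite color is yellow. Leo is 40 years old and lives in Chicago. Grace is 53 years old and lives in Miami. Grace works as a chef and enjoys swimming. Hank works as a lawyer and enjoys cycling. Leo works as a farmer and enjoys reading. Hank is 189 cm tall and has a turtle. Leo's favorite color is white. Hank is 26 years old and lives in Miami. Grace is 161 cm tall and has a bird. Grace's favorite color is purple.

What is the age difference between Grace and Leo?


|53 - 40| = 13

13


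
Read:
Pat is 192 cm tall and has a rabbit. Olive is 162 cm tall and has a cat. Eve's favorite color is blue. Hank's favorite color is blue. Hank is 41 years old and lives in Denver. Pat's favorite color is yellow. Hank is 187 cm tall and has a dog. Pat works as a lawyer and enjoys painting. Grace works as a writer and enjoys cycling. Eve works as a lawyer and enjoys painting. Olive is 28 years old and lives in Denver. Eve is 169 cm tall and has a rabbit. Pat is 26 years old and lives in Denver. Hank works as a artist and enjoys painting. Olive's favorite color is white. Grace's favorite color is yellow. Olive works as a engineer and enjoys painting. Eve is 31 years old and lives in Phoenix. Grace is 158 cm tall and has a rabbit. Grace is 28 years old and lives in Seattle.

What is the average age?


Sum=154, n=5, avg=30.8

30.8


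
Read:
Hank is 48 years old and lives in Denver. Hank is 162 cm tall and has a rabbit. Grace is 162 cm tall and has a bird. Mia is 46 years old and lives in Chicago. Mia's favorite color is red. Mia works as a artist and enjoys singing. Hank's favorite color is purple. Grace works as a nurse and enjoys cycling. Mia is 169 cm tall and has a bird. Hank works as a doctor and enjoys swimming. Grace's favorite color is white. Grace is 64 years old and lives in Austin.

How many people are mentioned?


People: Grace, Hank, Mia. Count = 3

3


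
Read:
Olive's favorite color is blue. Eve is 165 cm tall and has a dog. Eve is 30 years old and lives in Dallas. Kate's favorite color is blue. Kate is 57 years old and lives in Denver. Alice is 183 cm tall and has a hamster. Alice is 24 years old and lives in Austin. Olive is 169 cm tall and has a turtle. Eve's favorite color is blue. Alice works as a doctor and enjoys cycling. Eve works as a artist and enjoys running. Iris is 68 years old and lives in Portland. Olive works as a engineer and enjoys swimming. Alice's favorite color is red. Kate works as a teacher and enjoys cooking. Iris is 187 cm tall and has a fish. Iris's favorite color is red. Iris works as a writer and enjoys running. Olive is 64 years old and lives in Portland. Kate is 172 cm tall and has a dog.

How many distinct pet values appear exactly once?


Unique pet values: 3

3


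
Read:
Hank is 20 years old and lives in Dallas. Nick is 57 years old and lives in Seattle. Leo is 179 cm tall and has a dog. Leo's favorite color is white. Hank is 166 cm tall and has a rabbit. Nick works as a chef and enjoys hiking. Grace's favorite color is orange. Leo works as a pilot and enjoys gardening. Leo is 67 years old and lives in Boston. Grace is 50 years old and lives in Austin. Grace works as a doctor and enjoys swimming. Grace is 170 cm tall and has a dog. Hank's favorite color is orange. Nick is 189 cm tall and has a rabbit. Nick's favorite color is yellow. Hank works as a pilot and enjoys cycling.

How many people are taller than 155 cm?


Taller than 155: 4

4


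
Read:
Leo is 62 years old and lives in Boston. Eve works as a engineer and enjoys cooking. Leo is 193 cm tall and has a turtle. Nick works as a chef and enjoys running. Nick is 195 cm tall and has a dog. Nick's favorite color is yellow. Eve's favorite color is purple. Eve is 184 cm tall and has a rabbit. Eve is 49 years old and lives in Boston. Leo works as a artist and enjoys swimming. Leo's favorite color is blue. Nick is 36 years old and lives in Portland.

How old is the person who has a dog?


Person with dog is Nick, age 36

36


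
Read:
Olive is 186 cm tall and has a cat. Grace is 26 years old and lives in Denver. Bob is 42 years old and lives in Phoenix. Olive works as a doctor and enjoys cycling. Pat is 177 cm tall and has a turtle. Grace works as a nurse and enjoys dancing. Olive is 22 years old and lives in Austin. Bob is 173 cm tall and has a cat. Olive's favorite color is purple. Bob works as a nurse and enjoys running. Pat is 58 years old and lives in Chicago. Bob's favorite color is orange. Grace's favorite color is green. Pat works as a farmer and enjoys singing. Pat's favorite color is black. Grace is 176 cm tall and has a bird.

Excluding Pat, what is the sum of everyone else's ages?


Sum (excluding Pat): 90

90


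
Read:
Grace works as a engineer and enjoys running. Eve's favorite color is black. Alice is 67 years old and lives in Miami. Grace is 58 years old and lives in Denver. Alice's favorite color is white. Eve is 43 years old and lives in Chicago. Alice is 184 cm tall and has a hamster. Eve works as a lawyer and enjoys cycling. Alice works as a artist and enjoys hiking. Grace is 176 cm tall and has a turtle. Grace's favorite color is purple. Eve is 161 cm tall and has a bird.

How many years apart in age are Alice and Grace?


67 vs 58, diff = 9

9


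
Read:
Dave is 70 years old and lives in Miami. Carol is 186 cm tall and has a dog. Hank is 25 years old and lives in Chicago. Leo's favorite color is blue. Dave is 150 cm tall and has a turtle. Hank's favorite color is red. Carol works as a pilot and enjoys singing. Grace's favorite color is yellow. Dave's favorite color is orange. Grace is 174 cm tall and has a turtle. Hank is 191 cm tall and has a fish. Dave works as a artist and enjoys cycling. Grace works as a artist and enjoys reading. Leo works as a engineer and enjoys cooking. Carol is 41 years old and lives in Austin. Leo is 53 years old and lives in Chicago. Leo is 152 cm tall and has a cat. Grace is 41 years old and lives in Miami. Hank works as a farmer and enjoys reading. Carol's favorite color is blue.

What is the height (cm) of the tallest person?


Tallest: Hank at 191 cm

191


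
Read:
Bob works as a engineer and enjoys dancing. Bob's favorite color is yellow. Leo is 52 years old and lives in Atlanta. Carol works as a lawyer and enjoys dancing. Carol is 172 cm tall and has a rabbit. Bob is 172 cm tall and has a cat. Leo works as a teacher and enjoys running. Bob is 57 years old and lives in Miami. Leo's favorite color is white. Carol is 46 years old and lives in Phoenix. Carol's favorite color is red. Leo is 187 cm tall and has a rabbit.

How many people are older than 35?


Filter: 3

3


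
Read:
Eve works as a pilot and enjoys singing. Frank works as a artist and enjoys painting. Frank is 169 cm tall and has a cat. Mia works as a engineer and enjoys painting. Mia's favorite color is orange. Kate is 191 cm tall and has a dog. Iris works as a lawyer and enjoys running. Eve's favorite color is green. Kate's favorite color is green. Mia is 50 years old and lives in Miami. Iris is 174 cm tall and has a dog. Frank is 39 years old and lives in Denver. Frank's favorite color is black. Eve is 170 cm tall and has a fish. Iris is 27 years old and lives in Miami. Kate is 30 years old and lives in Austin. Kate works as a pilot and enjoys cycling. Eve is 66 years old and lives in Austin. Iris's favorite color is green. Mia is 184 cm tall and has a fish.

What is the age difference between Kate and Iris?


|30 - 27| = 3

3


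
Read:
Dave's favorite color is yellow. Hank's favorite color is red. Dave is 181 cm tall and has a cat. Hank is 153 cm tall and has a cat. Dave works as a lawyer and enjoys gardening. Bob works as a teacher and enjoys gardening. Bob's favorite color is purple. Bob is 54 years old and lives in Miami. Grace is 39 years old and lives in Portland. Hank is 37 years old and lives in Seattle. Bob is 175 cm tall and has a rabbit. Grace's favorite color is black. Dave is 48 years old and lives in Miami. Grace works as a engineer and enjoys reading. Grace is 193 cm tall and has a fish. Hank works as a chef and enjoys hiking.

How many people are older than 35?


Filter: 4

4


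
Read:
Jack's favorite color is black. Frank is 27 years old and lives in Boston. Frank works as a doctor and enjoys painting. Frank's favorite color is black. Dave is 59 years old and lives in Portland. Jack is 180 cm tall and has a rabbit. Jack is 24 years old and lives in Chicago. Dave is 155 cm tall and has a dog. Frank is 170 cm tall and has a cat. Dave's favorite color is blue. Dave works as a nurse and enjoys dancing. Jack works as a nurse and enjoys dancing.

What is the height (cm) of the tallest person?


Tallest: Jack at 180 cm

180


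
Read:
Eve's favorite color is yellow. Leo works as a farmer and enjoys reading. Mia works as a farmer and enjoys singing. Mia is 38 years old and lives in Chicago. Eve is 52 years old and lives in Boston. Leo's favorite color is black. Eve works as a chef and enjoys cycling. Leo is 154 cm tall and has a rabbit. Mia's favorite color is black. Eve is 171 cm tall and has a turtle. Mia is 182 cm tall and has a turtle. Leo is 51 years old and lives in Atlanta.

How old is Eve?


Eve is 52 years old

52


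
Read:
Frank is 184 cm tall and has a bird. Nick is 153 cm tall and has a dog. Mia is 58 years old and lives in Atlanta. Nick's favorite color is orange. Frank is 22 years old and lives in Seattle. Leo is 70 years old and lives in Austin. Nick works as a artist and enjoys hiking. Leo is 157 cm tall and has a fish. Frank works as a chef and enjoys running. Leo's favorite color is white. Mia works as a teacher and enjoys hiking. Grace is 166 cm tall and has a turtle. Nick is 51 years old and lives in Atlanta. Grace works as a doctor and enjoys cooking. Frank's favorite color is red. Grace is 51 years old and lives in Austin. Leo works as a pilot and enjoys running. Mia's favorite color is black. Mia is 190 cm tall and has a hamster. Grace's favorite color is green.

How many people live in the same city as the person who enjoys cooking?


Person with hobby cooking is Grace, city Austin. Count = 2

2


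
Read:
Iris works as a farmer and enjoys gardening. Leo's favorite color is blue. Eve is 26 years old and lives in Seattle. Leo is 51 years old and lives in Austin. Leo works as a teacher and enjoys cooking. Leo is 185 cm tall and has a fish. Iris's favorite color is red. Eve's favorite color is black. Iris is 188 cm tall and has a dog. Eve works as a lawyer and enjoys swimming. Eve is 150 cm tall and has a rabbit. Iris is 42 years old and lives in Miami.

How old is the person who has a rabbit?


Person with rabbit is Eve, age 26

26


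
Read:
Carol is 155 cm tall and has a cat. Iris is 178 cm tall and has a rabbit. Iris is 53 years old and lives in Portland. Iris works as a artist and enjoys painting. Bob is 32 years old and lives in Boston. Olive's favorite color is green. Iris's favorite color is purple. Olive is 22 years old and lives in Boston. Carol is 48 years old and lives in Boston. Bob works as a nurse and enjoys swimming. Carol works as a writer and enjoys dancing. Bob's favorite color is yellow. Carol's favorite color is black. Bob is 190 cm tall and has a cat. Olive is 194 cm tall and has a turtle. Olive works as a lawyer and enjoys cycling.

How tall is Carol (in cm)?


Carol is 155 cm tall

155


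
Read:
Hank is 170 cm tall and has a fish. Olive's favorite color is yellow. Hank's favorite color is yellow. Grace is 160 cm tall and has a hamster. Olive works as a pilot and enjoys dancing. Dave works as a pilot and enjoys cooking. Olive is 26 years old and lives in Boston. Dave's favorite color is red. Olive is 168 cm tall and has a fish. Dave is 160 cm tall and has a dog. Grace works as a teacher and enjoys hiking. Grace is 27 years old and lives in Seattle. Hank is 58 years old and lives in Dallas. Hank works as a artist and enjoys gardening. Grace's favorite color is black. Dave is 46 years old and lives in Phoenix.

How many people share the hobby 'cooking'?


Count: 1

1


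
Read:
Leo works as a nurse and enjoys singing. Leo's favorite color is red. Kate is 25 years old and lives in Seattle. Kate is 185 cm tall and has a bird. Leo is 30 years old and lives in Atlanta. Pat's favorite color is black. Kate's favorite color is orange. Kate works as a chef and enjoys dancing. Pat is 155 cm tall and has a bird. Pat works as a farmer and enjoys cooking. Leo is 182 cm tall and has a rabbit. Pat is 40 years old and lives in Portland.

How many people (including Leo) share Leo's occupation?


Leo is a nurse. Count = 1

1


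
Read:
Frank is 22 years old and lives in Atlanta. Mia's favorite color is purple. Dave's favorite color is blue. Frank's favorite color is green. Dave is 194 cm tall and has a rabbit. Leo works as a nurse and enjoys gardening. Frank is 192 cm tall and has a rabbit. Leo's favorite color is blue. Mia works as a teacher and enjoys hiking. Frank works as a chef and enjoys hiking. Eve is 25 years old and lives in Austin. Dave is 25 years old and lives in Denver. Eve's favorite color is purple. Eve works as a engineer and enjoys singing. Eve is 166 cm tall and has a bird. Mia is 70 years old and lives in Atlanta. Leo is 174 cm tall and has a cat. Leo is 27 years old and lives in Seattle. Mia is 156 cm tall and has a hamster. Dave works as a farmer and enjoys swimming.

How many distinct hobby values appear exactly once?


Unique hobby values: 3

3


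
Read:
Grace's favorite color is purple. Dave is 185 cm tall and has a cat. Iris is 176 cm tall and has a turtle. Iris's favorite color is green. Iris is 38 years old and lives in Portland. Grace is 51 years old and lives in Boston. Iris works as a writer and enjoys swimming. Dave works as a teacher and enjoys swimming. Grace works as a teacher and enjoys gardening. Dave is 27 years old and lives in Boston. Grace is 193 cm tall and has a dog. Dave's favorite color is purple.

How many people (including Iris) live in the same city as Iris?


Iris lives in Portland. Count = 1

1


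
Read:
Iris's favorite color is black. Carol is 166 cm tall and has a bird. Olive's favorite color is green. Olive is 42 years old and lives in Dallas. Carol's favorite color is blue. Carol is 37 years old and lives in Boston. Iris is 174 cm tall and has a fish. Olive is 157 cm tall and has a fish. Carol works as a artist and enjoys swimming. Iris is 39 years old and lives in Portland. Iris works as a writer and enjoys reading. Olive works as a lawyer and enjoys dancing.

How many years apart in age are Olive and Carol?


42 vs 37, diff = 5

5


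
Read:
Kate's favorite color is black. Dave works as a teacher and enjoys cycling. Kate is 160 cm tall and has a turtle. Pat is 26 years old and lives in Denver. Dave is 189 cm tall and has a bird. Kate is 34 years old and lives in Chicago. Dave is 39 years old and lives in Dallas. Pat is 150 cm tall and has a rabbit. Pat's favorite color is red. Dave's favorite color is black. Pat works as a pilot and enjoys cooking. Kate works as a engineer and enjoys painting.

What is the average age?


Sum=99, n=3, avg=33

33


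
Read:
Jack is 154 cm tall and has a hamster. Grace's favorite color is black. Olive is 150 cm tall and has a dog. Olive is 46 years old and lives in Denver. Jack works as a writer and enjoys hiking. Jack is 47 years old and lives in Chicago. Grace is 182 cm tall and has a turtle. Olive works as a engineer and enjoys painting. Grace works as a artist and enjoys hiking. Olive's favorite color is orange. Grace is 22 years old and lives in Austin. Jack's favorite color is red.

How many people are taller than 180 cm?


Taller than 180: 1

1


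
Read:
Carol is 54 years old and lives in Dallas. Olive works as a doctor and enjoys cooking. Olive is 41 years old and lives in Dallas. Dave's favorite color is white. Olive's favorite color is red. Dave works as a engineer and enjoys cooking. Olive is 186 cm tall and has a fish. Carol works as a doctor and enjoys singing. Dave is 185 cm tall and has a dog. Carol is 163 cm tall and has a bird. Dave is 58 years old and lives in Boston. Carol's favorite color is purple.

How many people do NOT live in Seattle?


Not in Seattle: 3

3


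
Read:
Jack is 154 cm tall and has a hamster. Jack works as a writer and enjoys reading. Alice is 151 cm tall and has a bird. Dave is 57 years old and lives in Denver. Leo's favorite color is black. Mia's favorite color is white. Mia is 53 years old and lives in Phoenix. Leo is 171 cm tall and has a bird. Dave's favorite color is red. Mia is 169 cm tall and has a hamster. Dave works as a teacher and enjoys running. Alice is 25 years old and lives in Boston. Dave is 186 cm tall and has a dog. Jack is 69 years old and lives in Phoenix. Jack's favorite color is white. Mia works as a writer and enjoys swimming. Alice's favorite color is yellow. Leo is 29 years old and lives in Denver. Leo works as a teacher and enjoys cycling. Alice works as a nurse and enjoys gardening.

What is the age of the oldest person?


Oldest: Jack at 69

69


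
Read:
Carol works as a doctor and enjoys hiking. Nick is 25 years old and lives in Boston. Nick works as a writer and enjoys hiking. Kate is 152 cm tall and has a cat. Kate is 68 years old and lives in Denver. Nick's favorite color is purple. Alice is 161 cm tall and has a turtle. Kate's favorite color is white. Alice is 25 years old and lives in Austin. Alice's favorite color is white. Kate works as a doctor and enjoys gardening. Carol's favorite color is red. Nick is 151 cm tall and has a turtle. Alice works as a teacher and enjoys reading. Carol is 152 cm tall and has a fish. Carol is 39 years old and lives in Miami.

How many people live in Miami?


Count in Miami: 1

1


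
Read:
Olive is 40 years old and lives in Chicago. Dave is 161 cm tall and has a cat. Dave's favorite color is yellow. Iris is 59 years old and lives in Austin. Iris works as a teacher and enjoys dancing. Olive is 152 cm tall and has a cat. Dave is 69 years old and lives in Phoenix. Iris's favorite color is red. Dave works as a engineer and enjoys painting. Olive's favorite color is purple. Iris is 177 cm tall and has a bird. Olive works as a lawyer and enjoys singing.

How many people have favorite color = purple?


Count: 1

1


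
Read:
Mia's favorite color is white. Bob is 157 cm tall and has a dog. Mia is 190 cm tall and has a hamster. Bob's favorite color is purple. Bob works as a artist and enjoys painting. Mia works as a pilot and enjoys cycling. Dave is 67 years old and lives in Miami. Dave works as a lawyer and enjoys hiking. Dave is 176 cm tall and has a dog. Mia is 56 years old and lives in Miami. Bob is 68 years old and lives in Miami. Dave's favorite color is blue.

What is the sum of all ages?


67+68+56 = 191

191


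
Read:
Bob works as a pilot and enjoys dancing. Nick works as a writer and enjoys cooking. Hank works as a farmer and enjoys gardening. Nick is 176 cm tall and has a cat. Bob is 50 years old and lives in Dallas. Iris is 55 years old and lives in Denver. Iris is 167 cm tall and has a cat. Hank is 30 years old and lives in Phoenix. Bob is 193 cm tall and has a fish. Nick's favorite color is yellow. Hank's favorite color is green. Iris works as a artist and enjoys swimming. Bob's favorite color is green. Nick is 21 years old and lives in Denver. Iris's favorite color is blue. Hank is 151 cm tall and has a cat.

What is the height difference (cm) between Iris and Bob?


|167 - 193| = 26

26


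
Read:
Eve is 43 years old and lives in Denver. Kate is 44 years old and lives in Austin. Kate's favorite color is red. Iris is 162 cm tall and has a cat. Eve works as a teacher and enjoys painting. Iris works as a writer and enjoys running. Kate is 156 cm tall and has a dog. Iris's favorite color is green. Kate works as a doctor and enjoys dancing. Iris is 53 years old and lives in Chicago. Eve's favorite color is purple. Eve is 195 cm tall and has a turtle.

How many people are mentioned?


People: Eve, Kate, Iris. Count = 3

3


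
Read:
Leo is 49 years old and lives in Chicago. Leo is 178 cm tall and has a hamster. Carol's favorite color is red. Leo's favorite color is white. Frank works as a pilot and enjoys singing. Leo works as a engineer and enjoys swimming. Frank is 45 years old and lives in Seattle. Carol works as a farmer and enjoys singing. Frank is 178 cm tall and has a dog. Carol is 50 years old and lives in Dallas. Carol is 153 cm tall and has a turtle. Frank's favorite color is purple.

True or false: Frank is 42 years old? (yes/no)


Frank is actually 45. no

no


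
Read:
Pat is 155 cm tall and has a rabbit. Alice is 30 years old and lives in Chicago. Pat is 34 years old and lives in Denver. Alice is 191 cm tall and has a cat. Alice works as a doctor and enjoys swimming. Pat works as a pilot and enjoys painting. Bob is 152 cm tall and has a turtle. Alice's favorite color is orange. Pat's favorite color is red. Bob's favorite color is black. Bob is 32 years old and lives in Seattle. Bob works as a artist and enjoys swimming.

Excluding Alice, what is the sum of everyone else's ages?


Sum (excluding Alice): 66

66


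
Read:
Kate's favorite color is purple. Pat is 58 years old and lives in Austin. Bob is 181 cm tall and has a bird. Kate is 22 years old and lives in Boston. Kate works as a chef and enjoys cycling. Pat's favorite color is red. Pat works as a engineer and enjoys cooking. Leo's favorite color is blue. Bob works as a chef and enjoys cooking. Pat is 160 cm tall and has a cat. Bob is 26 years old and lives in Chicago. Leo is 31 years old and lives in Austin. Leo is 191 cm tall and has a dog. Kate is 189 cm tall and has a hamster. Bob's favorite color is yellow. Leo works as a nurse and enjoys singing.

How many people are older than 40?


Filter: 1

1


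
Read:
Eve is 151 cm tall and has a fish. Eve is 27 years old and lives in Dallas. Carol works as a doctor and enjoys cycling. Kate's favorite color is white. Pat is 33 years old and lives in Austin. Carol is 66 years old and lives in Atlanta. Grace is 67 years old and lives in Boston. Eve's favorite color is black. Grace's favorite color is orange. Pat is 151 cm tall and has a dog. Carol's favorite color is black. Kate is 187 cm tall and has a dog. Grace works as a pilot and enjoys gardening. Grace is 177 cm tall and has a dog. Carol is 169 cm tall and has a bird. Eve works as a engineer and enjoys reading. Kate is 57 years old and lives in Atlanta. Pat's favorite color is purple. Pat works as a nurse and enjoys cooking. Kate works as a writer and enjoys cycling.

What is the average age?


Sum=250, n=5, avg=50

50


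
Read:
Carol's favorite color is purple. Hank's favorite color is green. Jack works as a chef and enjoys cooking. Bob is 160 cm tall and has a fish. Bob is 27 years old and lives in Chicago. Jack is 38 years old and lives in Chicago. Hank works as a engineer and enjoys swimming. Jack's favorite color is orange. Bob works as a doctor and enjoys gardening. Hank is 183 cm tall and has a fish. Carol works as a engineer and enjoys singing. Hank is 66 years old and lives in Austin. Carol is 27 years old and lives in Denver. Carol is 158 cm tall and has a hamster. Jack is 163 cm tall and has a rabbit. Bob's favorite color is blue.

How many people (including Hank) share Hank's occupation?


Hank is a engineer. Count = 2

2


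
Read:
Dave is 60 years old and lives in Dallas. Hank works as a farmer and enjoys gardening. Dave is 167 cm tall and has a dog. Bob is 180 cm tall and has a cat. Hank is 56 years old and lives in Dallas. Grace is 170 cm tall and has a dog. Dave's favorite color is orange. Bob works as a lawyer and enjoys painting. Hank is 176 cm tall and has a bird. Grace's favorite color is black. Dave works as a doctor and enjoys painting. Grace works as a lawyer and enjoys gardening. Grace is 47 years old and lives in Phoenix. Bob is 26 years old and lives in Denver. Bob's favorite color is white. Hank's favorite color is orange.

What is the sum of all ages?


56+26+60+47 = 189

189


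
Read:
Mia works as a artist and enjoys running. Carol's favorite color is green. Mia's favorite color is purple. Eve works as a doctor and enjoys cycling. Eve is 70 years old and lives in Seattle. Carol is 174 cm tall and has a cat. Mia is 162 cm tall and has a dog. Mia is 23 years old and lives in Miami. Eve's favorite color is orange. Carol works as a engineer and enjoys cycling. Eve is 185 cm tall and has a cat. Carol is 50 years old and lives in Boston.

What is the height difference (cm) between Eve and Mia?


|185 - 162| = 23

23


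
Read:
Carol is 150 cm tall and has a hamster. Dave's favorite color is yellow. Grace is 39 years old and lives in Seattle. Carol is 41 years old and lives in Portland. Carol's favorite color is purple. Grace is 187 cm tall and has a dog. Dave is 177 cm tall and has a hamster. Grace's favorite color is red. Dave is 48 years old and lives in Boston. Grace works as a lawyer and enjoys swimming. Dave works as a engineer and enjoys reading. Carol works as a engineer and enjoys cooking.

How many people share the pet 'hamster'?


Count: 2

2


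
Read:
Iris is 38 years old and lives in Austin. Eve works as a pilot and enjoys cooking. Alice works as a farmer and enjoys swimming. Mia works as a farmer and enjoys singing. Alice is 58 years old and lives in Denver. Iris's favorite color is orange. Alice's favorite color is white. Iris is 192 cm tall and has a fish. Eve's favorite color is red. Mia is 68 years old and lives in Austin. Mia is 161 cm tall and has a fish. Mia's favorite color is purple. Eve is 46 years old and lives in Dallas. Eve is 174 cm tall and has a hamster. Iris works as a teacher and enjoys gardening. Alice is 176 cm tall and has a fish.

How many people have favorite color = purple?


Count: 1

1


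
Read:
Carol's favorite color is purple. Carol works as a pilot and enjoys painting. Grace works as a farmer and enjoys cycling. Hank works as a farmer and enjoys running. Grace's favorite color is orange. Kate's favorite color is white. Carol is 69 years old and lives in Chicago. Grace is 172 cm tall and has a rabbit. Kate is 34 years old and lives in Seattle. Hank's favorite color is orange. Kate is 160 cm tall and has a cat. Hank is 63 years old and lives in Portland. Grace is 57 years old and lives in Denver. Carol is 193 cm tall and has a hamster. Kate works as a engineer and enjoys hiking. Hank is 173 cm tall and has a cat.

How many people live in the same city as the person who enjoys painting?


Person with hobby painting is Carol, city Chicago. Count = 1

1


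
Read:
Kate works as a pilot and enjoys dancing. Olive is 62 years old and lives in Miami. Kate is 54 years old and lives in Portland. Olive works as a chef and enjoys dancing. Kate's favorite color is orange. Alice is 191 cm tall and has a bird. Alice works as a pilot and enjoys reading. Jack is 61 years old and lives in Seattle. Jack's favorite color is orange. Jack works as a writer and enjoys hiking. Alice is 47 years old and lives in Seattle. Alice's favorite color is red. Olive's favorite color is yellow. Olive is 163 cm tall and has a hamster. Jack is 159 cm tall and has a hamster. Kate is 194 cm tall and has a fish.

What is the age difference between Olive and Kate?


|62 - 54| = 8

8


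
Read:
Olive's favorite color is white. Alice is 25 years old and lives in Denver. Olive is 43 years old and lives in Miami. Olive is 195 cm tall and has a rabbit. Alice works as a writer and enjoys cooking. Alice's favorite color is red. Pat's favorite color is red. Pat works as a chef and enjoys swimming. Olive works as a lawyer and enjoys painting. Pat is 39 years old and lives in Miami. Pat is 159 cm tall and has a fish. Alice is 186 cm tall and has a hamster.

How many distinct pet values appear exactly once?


Unique pet values: 3

3


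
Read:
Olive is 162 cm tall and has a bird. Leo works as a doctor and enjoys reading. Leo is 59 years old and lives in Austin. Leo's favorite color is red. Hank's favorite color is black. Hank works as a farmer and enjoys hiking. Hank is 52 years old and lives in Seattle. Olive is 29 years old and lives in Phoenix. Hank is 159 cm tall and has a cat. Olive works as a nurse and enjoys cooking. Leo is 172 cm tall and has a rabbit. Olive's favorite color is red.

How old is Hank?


Hank is 52 years old

52


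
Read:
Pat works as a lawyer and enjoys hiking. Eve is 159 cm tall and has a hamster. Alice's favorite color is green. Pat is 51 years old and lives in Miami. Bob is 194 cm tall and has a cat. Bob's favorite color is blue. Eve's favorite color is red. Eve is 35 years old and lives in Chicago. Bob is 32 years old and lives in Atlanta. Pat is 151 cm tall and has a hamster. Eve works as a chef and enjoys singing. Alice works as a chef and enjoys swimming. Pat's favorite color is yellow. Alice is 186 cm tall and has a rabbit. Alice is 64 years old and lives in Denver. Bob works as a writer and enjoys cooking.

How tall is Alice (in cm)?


Alice is 186 cm tall

186


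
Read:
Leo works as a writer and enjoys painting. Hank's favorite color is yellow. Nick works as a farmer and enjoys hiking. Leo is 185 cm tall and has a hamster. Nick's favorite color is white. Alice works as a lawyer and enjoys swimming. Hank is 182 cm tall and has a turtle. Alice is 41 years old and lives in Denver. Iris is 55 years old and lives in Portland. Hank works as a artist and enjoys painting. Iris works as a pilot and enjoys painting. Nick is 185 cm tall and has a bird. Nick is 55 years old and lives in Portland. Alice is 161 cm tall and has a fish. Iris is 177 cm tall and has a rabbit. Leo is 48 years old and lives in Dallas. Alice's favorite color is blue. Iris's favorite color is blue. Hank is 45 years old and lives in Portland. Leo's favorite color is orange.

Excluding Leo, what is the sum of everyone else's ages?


Sum (excluding Leo): 196

196


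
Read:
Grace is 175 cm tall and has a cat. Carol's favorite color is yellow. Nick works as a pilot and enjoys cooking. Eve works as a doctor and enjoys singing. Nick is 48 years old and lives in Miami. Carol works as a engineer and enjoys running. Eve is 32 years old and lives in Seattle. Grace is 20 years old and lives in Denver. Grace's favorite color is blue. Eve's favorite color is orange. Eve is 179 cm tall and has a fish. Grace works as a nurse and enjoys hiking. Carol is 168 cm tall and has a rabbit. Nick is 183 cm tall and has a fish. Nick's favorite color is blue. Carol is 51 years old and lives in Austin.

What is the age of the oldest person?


Oldest: Carol at 51

51


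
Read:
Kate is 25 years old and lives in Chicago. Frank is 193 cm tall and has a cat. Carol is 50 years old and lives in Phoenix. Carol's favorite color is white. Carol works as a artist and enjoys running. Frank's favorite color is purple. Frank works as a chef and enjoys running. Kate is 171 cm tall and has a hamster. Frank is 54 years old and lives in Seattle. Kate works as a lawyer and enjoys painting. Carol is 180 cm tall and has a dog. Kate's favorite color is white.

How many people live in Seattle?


Count in Seattle: 1

1


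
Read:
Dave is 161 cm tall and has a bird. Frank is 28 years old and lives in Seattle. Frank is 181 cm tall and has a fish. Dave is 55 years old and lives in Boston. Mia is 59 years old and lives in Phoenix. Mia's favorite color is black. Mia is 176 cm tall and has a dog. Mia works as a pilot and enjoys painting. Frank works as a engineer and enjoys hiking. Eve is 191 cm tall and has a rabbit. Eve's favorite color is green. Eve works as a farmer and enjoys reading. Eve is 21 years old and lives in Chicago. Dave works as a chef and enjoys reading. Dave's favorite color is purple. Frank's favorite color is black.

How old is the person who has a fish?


Person with fish is Frank, age 28

28


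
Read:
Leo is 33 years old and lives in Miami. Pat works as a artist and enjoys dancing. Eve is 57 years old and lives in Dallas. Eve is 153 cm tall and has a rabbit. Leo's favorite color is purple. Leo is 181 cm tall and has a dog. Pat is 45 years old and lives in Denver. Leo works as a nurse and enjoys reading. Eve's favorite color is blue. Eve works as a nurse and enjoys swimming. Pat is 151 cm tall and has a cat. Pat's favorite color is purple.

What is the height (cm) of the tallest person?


Tallest: Leo at 181 cm

181


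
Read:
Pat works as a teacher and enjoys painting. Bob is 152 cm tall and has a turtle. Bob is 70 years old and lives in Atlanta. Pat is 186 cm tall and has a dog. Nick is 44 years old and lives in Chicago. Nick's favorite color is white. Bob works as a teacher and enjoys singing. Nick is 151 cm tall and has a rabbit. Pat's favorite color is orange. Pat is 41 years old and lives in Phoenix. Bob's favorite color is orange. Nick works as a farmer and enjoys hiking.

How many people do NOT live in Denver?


Not in Denver: 3

3


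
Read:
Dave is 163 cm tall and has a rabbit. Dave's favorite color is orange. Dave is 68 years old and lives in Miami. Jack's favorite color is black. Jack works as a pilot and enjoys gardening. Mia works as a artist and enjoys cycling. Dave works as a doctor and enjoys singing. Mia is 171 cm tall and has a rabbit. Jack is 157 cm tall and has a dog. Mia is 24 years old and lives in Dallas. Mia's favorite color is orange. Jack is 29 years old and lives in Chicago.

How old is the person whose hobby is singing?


Person with hobby=singing is Dave, age 68

68


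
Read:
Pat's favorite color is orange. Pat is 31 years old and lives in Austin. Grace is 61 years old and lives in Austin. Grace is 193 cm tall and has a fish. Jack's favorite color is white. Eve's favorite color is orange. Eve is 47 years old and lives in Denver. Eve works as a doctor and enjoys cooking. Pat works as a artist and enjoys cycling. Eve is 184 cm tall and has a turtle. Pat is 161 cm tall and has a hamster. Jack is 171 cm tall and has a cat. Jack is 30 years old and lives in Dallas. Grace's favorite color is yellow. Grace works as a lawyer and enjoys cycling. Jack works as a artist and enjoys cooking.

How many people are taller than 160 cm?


Taller than 160: 4

4


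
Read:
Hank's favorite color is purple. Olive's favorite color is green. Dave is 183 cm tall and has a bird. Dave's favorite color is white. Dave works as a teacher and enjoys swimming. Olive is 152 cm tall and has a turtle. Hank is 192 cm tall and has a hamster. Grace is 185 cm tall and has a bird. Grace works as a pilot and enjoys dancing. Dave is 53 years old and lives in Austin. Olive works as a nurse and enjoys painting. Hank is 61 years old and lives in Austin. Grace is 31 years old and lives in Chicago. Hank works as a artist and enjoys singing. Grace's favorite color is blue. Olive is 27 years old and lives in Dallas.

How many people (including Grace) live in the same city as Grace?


Grace lives in Chicago. Count = 1

1


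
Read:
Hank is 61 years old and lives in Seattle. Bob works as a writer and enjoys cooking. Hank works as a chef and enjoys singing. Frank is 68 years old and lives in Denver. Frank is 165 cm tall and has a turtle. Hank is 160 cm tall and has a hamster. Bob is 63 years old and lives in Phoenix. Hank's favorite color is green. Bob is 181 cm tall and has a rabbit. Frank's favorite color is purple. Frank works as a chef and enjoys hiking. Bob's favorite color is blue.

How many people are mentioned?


People: Hank, Bob, Frank. Count = 3

3


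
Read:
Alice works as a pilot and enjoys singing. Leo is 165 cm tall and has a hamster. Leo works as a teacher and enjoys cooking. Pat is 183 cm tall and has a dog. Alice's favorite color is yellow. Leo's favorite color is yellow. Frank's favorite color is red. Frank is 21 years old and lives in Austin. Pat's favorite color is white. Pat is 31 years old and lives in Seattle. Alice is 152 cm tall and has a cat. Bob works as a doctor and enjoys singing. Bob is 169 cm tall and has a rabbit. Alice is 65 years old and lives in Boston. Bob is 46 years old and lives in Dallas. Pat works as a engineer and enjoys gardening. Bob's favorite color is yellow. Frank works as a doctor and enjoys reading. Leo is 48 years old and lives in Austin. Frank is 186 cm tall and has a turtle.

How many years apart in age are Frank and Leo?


21 vs 48, diff = 27

27


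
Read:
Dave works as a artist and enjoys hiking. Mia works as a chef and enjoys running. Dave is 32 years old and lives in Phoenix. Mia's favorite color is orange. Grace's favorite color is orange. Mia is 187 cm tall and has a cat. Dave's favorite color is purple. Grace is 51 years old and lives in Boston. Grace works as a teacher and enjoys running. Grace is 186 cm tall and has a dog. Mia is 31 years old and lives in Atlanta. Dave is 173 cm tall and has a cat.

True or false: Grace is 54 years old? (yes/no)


Grace is actually 51. no

no


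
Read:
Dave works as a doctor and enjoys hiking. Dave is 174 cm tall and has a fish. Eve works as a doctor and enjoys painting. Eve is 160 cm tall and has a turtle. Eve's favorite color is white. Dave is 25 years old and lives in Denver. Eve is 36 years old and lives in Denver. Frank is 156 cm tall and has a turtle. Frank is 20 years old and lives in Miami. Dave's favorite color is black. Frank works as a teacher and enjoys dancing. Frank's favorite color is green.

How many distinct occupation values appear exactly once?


Unique occupation values: 1

1
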